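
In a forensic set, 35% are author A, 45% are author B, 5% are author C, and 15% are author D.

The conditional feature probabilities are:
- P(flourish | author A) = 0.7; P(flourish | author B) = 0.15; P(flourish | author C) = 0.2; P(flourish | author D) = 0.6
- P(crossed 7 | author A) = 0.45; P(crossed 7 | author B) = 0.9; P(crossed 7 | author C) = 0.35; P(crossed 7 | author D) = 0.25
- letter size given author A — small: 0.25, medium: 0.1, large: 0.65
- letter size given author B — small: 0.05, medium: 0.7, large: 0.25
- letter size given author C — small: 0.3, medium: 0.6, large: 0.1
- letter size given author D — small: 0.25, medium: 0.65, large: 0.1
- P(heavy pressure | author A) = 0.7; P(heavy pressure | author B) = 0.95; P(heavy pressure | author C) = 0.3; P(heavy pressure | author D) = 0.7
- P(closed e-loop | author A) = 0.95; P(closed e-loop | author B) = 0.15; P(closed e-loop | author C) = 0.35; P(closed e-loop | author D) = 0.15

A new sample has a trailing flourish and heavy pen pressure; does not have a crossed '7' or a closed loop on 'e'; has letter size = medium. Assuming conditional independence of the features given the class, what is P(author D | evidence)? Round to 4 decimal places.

author A: 0.35 × 0.7 × (1−0.45) × 0.1 × 0.7 × (1−0.95) = 0.000471625
author B: 0.45 × 0.15 × (1−0.9) × 0.7 × 0.95 × (1−0.15) = 0.0038154375
author C: 0.05 × 0.2 × (1−0.35) × 0.6 × 0.3 × (1−0.35) = 0.0007605
author D: 0.15 × 0.6 × (1−0.25) × 0.65 × 0.7 × (1−0.15) = 0.026105625
P(author D | x) = 0.026105625 / 0.0311531875 ≈ 0.8380

0.8380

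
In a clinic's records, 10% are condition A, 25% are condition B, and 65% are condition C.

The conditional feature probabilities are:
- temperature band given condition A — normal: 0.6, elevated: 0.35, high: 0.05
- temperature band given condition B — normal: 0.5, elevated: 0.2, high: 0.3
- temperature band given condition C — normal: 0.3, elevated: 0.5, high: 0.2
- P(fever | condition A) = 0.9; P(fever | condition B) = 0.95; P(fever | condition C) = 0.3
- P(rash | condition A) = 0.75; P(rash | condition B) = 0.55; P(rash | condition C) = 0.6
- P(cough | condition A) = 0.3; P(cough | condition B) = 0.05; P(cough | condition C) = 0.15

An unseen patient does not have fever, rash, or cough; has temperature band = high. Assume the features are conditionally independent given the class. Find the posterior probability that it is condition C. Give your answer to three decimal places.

0.948

condition A: 0.1 × 0.05 × (1−0.9) × (1−0.75) × (1−0.3) = 0.0000875
condition B: 0.25 × 0.3 × (1−0.95) × (1−0.55) × (1−0.05) = 0.001603125
condition C: 0.65 × 0.2 × (1−0.3) × (1−0.6) × (1−0.15) = 0.03094
P(condition C | x) = 0.03094 / 0.032630625 ≈ 0.948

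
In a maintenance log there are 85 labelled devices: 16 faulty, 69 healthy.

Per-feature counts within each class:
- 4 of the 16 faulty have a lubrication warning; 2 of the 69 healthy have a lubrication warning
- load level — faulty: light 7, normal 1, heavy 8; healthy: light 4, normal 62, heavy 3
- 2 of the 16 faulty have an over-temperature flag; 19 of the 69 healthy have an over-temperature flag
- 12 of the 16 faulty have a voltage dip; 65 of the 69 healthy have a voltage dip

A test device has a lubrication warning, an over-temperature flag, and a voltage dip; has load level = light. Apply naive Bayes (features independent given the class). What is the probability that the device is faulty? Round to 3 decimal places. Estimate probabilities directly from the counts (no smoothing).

faulty: (16/85) × (4/16) × (7/16) × (2/16) × (12/16) ≈ 0.00193015
healthy: (69/85) × (2/69) × (4/69) × (19/69) × (65/69) ≈ 0.000353827
P(faulty | x) = 0.00193015 / 0.002283977 ≈ 0.845

0.845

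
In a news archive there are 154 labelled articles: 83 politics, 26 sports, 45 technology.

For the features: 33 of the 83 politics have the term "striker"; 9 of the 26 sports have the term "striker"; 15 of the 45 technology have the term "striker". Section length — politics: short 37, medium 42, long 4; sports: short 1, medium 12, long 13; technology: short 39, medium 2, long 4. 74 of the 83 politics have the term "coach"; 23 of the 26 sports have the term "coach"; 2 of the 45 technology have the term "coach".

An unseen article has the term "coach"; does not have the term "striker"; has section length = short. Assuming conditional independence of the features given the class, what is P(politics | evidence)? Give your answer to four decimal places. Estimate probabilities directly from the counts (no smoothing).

0.9197

politics: (83/154) × (50/83) × (37/83) × (74/83) ≈ 0.129041
sports: (26/154) × (17/26) × (1/26) × (23/26) ≈ 0.00375586
technology: (45/154) × (30/45) × (39/45) × (2/45) ≈ 0.00750361
P(politics | x) = 0.129041 / 0.14030047 ≈ 0.9197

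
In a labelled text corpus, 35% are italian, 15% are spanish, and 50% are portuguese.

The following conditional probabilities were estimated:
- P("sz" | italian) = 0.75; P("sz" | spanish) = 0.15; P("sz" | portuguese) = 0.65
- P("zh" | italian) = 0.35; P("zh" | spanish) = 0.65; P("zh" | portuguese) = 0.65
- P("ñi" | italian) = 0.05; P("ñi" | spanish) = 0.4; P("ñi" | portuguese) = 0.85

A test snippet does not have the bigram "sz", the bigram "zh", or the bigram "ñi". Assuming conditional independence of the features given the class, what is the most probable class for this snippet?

italian

italian: 0.35 × (1−0.75) × (1−0.35) × (1−0.05) = 0.05403125
spanish: 0.15 × (1−0.15) × (1−0.65) × (1−0.4) = 0.026775
portuguese: 0.5 × (1−0.65) × (1−0.65) × (1−0.85) = 0.0091875
Highest score → italian.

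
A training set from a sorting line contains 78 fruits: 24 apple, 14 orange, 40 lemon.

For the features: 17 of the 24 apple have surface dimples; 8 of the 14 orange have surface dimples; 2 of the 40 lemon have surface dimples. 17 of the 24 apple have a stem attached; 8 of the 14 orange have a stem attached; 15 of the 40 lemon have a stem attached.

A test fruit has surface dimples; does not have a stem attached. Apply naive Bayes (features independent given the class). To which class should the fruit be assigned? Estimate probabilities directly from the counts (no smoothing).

apple

apple: (24/78) × (17/24) × (7/24) ≈ 0.0635684
orange: (14/78) × (8/14) × (6/14) ≈ 0.043956
lemon: (40/78) × (2/40) × (25/40) ≈ 0.0160256
Highest score → apple.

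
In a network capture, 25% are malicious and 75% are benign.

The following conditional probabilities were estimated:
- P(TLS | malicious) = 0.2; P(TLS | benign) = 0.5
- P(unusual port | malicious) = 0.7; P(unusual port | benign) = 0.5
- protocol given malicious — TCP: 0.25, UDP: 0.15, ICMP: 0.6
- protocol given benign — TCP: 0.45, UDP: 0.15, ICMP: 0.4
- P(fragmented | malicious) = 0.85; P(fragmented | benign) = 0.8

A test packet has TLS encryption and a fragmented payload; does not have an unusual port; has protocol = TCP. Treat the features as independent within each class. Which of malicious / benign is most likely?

malicious: 0.25 × 0.2 × (1−0.7) × 0.25 × 0.85 = 0.0031875
benign: 0.75 × 0.5 × (1−0.5) × 0.45 × 0.8 = 0.0675
Highest score → benign.

benign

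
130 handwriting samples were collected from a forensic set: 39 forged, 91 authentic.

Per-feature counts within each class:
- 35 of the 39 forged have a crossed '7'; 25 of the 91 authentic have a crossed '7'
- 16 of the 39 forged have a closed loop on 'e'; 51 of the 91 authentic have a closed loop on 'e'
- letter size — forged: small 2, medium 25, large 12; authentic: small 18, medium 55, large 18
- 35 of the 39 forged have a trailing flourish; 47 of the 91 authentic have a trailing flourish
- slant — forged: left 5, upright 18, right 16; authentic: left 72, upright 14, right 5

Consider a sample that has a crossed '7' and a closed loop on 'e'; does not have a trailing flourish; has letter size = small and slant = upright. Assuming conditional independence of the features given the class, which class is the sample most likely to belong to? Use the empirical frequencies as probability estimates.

forged: (39/130) × (35/39) × (16/39) × (2/39) × (4/39) × (18/39) ≈ 0.000268132
authentic: (91/130) × (25/91) × (51/91) × (18/91) × (44/91) × (14/91) ≈ 0.00158582
Highest score → authentic.

authentic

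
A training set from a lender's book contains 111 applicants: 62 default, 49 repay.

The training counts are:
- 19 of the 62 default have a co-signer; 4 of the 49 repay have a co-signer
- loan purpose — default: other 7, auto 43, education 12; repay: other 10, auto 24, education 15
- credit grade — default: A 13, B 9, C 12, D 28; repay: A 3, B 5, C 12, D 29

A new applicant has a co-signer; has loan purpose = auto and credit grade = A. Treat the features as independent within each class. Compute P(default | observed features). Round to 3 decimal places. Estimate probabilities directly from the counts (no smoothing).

0.958

default: (62/111) × (19/62) × (43/62) × (13/62) ≈ 0.024892
repay: (49/111) × (4/49) × (24/49) × (3/49) ≈ 0.00108063
P(default | x) = 0.024892 / 0.02597263 ≈ 0.958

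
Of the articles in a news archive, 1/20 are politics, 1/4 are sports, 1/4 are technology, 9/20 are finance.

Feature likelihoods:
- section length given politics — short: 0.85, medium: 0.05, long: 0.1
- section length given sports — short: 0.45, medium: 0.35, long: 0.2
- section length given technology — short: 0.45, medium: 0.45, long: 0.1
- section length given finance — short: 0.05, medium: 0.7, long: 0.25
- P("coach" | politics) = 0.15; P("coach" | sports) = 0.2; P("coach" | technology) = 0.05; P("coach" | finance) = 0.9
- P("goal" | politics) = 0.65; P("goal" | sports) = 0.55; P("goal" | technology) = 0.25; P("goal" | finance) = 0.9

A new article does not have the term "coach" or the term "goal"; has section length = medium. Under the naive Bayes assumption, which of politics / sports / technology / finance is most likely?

politics: 0.05 × 0.05 × (1−0.15) × (1−0.65) = 0.00074375
sports: 0.25 × 0.35 × (1−0.2) × (1−0.55) = 0.0315
technology: 0.25 × 0.45 × (1−0.05) × (1−0.25) = 0.08015625
finance: 0.45 × 0.7 × (1−0.9) × (1−0.9) = 0.00315
Highest score → technology.

technology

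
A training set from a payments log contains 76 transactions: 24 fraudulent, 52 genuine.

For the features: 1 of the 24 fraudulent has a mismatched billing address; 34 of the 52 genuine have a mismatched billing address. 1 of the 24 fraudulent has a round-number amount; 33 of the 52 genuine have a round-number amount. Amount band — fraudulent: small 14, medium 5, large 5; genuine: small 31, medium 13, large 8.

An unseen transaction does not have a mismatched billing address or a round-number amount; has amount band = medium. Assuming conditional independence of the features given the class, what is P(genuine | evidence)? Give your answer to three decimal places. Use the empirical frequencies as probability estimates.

0.264

fraudulent: (24/76) × (23/24) × (23/24) × (5/24) ≈ 0.0604212
genuine: (52/76) × (18/52) × (19/52) × (13/52) ≈ 0.0216346
P(genuine | x) = 0.0216346 / 0.0820558 ≈ 0.264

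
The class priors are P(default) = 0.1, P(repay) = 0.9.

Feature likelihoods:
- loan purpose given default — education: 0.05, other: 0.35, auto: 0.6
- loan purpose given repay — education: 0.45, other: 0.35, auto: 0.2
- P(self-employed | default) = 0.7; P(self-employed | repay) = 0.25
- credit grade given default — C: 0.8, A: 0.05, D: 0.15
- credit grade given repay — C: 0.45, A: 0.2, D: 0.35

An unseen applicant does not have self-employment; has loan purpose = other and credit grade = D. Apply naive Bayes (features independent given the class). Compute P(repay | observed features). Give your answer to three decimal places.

0.981

default: 0.1 × 0.35 × (1−0.7) × 0.15 = 0.001575
repay: 0.9 × 0.35 × (1−0.25) × 0.35 = 0.0826875
P(repay | x) = 0.0826875 / 0.0842625 ≈ 0.981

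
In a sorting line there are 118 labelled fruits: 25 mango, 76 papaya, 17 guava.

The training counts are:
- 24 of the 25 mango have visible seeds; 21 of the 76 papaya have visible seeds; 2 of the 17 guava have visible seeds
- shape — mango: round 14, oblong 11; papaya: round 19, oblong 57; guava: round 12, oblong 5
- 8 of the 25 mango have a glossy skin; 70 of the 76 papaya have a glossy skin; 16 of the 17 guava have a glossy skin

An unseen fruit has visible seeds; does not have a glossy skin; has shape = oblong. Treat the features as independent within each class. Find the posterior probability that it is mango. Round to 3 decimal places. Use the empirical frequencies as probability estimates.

0.849

mango: (25/118) × (24/25) × (11/25) × (17/25) ≈ 0.0608542
papaya: (76/118) × (21/76) × (57/76) × (6/76) ≈ 0.0105375
guava: (17/118) × (2/17) × (5/17) × (1/17) ≈ 0.000293238
P(mango | x) = 0.0608542 / 0.071684938 ≈ 0.849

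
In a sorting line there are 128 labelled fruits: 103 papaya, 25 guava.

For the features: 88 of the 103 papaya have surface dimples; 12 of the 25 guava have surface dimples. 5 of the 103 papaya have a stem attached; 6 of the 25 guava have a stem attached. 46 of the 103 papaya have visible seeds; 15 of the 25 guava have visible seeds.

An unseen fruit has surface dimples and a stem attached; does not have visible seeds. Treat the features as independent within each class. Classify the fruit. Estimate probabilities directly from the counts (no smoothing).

papaya

papaya: (103/128) × (88/103) × (5/103) × (57/103) ≈ 0.018469
guava: (25/128) × (12/25) × (6/25) × (10/25) = 0.009
Highest score → papaya.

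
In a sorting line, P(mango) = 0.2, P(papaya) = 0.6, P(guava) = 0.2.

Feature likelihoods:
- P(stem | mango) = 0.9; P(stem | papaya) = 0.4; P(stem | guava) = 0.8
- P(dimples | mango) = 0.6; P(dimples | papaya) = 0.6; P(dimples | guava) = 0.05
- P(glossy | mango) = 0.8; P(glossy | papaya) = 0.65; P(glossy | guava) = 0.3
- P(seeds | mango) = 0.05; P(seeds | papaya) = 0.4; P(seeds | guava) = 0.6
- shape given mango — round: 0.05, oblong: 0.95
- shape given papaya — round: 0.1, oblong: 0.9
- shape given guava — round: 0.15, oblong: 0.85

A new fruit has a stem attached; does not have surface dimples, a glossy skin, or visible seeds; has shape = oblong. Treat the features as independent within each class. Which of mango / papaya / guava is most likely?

guava

mango: 0.2 × 0.9 × (1−0.6) × (1−0.8) × (1−0.05) × 0.95 = 0.012996
papaya: 0.6 × 0.4 × (1−0.6) × (1−0.65) × (1−0.4) × 0.9 = 0.018144
guava: 0.2 × 0.8 × (1−0.05) × (1−0.3) × (1−0.6) × 0.85 = 0.036176
Highest score → guava.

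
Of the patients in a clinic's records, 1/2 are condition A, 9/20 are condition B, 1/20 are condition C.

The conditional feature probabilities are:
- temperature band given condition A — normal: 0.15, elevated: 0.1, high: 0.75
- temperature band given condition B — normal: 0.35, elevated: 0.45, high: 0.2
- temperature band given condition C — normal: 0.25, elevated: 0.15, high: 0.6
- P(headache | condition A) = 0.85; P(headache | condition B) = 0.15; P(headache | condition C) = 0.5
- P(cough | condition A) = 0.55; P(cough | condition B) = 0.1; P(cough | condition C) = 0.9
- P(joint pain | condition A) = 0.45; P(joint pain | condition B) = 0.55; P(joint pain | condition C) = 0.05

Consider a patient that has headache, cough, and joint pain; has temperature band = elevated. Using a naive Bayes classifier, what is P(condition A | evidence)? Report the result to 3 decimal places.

0.851

condition A: 0.5 × 0.1 × 0.85 × 0.55 × 0.45 = 0.01051875
condition B: 0.45 × 0.45 × 0.15 × 0.1 × 0.55 = 0.001670625
condition C: 0.05 × 0.15 × 0.5 × 0.9 × 0.05 = 0.00016875
P(condition A | x) = 0.01051875 / 0.012358125 ≈ 0.851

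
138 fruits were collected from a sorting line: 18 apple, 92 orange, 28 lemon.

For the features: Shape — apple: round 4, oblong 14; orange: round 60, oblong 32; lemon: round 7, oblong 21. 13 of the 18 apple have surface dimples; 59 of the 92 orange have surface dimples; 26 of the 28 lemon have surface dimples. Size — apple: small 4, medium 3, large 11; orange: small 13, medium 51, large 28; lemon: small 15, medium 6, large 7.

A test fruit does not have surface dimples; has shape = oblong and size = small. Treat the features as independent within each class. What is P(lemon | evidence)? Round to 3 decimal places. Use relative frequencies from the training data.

apple: (18/138) × (14/18) × (5/18) × (4/18) ≈ 0.0062623
orange: (92/138) × (32/92) × (33/92) × (13/92) ≈ 0.0117531
lemon: (28/138) × (21/28) × (2/28) × (15/28) ≈ 0.00582298
P(lemon | x) = 0.00582298 / 0.02383838 ≈ 0.244

0.244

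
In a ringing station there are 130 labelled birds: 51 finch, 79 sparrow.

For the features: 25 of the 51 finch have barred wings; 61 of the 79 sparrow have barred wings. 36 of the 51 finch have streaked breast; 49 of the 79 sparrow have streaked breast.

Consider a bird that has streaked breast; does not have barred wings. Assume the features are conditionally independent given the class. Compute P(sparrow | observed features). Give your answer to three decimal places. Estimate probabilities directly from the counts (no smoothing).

0.378

finch: (51/130) × (26/51) × (36/51) ≈ 0.141176
sparrow: (79/130) × (18/79) × (49/79) ≈ 0.0858812
P(sparrow | x) = 0.0858812 / 0.2270572 ≈ 0.378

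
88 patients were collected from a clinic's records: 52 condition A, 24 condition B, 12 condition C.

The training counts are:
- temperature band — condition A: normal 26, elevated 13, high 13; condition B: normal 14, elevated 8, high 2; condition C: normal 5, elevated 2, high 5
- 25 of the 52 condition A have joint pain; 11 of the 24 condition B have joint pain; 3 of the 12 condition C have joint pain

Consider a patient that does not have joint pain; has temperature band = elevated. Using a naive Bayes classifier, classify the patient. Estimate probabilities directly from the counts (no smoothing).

condition A

condition A: (52/88) × (13/52) × (27/52) ≈ 0.0767045
condition B: (24/88) × (8/24) × (13/24) ≈ 0.0492424
condition C: (12/88) × (2/12) × (9/12) ≈ 0.0170455
Highest score → condition A.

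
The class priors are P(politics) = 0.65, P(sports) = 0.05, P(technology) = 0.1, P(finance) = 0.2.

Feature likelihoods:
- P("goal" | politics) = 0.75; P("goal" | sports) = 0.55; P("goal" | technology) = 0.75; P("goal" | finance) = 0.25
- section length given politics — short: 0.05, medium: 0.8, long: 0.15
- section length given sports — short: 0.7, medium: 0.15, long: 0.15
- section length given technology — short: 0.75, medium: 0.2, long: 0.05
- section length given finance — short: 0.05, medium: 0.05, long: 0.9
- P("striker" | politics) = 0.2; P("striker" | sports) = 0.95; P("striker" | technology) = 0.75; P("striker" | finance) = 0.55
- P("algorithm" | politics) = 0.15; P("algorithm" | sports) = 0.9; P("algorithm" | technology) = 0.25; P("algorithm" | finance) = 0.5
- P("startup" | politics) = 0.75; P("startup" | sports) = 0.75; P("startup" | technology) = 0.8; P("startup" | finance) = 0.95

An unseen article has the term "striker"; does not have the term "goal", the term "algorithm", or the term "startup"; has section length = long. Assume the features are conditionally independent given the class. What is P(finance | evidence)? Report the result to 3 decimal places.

politics: 0.65 × (1−0.75) × 0.15 × 0.2 × (1−0.15) × (1−0.75) = 0.0010359375
sports: 0.05 × (1−0.55) × 0.15 × 0.95 × (1−0.9) × (1−0.75) = 0.00008015625
technology: 0.1 × (1−0.75) × 0.05 × 0.75 × (1−0.25) × (1−0.8) = 0.000140625
finance: 0.2 × (1−0.25) × 0.9 × 0.55 × (1−0.5) × (1−0.95) = 0.00185625
P(finance | x) = 0.00185625 / 0.00311296875 ≈ 0.596

0.596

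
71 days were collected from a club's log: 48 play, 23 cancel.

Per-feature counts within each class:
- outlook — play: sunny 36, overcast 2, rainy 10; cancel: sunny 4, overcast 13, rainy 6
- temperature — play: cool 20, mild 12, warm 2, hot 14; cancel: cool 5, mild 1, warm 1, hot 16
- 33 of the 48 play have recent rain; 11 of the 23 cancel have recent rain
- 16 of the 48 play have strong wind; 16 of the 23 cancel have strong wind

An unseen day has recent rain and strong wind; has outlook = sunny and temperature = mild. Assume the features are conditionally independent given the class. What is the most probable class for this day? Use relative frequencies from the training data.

play

play: (48/71) × (36/48) × (12/48) × (33/48) × (16/48) ≈ 0.0290493
cancel: (23/71) × (4/23) × (1/23) × (11/23) × (16/23) ≈ 0.00081495
Highest score → play.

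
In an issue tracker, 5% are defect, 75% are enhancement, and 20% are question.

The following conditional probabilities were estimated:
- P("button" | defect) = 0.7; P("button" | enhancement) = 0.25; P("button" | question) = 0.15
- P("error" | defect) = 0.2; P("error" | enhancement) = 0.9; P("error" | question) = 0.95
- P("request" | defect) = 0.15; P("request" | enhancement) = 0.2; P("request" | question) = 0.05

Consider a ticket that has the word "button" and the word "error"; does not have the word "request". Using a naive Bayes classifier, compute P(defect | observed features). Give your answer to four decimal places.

0.0354

defect: 0.05 × 0.7 × 0.2 × (1−0.15) = 0.00595
enhancement: 0.75 × 0.25 × 0.9 × (1−0.2) = 0.135
question: 0.2 × 0.15 × 0.95 × (1−0.05) = 0.027075
P(defect | x) = 0.00595 / 0.168025 ≈ 0.0354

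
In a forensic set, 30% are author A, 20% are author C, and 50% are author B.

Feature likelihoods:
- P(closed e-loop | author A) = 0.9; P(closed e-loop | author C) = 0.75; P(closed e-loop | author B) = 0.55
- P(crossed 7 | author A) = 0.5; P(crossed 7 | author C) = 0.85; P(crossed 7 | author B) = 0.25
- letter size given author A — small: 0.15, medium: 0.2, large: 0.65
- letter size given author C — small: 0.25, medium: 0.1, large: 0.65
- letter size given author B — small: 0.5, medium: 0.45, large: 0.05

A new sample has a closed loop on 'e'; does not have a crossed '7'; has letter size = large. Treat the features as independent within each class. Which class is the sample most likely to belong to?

author A

author A: 0.3 × 0.9 × (1−0.5) × 0.65 = 0.08775
author C: 0.2 × 0.75 × (1−0.85) × 0.65 = 0.014625
author B: 0.5 × 0.55 × (1−0.25) × 0.05 = 0.0103125
Highest score → author A.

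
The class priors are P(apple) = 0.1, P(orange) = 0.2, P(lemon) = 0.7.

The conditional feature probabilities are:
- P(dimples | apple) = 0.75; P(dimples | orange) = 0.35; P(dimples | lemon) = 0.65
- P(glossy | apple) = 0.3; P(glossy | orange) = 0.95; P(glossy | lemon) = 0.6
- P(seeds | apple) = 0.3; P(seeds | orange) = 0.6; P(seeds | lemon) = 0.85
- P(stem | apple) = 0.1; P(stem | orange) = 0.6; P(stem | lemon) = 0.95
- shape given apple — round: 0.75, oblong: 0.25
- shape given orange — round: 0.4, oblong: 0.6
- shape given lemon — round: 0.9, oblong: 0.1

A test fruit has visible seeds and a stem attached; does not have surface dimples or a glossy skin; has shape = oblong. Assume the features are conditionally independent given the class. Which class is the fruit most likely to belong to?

apple: 0.1 × (1−0.75) × (1−0.3) × 0.3 × 0.1 × 0.25 = 0.00013125
orange: 0.2 × (1−0.35) × (1−0.95) × 0.6 × 0.6 × 0.6 = 0.001404
lemon: 0.7 × (1−0.65) × (1−0.6) × 0.85 × 0.95 × 0.1 = 0.0079135
Highest score → lemon.

lemon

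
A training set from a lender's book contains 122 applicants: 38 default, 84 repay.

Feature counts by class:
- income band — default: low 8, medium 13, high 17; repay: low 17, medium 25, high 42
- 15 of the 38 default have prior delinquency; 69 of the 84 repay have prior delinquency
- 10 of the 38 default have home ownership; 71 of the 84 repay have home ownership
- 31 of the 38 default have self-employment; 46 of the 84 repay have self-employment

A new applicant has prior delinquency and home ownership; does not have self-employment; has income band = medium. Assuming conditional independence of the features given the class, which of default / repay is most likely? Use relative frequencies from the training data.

repay

default: (38/122) × (13/38) × (15/38) × (10/38) × (7/38) ≈ 0.00203902
repay: (84/122) × (25/84) × (69/84) × (71/84) × (38/84) ≈ 0.0643626
Highest score → repay.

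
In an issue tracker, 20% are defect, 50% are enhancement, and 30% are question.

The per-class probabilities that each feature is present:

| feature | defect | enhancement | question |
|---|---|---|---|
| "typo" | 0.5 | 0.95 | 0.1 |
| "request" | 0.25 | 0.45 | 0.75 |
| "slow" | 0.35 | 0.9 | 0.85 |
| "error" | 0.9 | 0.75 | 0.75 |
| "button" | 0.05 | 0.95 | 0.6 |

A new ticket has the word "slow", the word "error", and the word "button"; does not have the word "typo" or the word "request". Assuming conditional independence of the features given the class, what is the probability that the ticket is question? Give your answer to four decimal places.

0.7208

defect: 0.2 × (1−0.5) × (1−0.25) × 0.35 × 0.9 × 0.05 = 0.00118125
enhancement: 0.5 × (1−0.95) × (1−0.45) × 0.9 × 0.75 × 0.95 = 0.0088171875
question: 0.3 × (1−0.1) × (1−0.75) × 0.85 × 0.75 × 0.6 = 0.02581875
P(question | x) = 0.02581875 / 0.0358171875 ≈ 0.7208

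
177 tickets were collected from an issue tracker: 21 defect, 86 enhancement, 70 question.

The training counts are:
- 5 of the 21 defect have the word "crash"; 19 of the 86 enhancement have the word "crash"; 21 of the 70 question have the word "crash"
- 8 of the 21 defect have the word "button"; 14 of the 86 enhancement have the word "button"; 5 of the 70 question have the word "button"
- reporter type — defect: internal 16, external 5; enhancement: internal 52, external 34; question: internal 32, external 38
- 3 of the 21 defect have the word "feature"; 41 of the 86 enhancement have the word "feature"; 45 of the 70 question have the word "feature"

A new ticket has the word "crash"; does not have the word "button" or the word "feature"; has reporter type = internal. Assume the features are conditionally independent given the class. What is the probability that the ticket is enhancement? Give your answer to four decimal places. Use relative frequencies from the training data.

defect: (21/177) × (5/21) × (13/21) × (16/21) × (18/21) ≈ 0.0114202
enhancement: (86/177) × (19/86) × (72/86) × (52/86) × (45/86) ≈ 0.0284337
question: (70/177) × (21/70) × (65/70) × (32/70) × (25/70) ≈ 0.0179869
P(enhancement | x) = 0.0284337 / 0.0578408 ≈ 0.4916

0.4916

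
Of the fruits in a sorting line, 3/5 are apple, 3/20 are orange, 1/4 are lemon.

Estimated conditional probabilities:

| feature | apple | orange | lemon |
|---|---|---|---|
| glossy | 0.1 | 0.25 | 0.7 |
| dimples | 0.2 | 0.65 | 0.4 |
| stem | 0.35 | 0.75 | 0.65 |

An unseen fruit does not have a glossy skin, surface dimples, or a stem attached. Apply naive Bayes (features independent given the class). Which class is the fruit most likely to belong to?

apple: 0.6 × (1−0.1) × (1−0.2) × (1−0.35) = 0.2808
orange: 0.15 × (1−0.25) × (1−0.65) × (1−0.75) = 0.00984375
lemon: 0.25 × (1−0.7) × (1−0.4) × (1−0.65) = 0.01575
Highest score → apple.

apple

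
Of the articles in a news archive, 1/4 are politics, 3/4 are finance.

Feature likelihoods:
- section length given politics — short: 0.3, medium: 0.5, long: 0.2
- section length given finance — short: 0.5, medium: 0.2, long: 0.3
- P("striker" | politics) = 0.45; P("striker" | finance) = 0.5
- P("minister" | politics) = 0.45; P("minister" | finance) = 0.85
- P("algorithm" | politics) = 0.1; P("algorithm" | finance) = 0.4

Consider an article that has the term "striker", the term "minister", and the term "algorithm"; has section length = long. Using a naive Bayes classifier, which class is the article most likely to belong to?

politics: 0.25 × 0.2 × 0.45 × 0.45 × 0.1 = 0.0010125
finance: 0.75 × 0.3 × 0.5 × 0.85 × 0.4 = 0.03825
Highest score → finance.

finance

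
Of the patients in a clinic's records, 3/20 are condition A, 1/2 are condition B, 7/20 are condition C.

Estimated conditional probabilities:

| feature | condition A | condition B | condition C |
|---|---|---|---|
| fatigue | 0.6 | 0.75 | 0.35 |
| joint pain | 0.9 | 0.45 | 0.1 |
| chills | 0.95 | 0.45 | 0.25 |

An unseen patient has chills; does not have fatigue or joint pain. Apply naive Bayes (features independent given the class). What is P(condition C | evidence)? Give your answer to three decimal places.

0.583

condition A: 0.15 × (1−0.6) × (1−0.9) × 0.95 = 0.0057
condition B: 0.5 × (1−0.75) × (1−0.45) × 0.45 = 0.0309375
condition C: 0.35 × (1−0.35) × (1−0.1) × 0.25 = 0.0511875
P(condition C | x) = 0.0511875 / 0.087825 ≈ 0.583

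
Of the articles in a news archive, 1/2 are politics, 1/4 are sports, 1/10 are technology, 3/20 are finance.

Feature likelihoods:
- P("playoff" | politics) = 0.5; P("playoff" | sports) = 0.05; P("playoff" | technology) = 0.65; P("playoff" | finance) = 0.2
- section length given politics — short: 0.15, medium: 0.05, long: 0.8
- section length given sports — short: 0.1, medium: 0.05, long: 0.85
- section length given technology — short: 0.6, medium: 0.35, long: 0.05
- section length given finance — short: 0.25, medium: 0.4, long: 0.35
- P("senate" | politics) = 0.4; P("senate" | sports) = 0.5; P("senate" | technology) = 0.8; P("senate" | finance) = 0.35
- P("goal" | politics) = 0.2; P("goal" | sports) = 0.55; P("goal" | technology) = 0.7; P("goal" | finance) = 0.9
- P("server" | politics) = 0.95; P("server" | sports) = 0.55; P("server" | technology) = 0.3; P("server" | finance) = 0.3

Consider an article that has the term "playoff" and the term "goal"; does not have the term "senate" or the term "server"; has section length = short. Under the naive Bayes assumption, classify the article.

technology

politics: 0.5 × 0.5 × 0.15 × (1−0.4) × 0.2 × (1−0.95) = 0.000225
sports: 0.25 × 0.05 × 0.1 × (1−0.5) × 0.55 × (1−0.55) = 0.0001546875
technology: 0.1 × 0.65 × 0.6 × (1−0.8) × 0.7 × (1−0.3) = 0.003822
finance: 0.15 × 0.2 × 0.25 × (1−0.35) × 0.9 × (1−0.3) = 0.00307125
Highest score → technology.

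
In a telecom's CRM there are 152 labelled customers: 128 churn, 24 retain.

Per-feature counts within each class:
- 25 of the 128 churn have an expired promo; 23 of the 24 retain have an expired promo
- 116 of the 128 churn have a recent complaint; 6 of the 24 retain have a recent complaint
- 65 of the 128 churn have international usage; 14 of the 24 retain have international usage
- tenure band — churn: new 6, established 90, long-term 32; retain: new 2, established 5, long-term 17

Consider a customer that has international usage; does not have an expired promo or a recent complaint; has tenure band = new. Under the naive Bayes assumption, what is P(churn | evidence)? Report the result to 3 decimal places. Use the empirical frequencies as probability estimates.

churn: (128/152) × (103/128) × (12/128) × (65/128) × (6/128) ≈ 0.0015122
retain: (24/152) × (1/24) × (18/24) × (14/24) × (2/24) ≈ 0.000239857
P(churn | x) = 0.0015122 / 0.001752057 ≈ 0.863

0.863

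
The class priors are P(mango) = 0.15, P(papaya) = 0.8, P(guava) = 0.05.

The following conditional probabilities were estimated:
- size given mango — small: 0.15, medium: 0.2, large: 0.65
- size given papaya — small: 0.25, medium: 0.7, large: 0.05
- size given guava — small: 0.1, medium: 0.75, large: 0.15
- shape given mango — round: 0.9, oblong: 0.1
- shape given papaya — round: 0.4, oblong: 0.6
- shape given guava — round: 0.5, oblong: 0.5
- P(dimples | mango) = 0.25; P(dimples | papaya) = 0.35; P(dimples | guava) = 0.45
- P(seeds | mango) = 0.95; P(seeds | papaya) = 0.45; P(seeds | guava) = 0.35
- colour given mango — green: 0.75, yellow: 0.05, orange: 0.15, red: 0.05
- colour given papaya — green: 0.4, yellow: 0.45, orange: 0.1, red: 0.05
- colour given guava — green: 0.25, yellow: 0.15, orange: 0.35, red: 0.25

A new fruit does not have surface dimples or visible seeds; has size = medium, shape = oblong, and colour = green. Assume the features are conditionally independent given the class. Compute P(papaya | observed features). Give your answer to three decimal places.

0.965

mango: 0.15 × 0.2 × 0.1 × (1−0.25) × (1−0.95) × 0.75 = 0.000084375
papaya: 0.8 × 0.7 × 0.6 × (1−0.35) × (1−0.45) × 0.4 = 0.048048
guava: 0.05 × 0.75 × 0.5 × (1−0.45) × (1−0.35) × 0.25 = 0.00167578125
P(papaya | x) = 0.048048 / 0.04980815625 ≈ 0.965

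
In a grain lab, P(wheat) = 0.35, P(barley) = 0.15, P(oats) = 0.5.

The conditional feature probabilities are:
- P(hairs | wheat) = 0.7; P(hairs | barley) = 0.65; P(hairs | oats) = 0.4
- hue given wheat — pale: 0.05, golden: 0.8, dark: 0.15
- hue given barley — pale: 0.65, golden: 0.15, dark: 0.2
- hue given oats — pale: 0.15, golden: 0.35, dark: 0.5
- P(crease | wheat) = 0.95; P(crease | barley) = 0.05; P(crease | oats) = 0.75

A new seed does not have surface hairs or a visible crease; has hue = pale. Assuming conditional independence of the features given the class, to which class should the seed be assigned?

barley

wheat: 0.35 × (1−0.7) × 0.05 × (1−0.95) = 0.0002625
barley: 0.15 × (1−0.65) × 0.65 × (1−0.05) = 0.03241875
oats: 0.5 × (1−0.4) × 0.15 × (1−0.75) = 0.01125
Highest score → barley.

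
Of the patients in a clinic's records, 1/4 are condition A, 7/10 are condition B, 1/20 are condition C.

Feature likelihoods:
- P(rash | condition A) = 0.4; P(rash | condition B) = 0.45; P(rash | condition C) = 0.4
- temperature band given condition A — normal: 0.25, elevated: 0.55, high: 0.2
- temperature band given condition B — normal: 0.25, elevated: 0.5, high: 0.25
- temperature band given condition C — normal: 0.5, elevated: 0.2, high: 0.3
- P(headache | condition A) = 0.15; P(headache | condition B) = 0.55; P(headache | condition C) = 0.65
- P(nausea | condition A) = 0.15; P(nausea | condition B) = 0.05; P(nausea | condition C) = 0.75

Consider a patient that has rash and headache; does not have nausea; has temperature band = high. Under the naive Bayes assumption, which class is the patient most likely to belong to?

condition A: 0.25 × 0.4 × 0.2 × 0.15 × (1−0.15) = 0.00255
condition B: 0.7 × 0.45 × 0.25 × 0.55 × (1−0.05) = 0.041146875
condition C: 0.05 × 0.4 × 0.3 × 0.65 × (1−0.75) = 0.000975
Highest score → condition B.

condition B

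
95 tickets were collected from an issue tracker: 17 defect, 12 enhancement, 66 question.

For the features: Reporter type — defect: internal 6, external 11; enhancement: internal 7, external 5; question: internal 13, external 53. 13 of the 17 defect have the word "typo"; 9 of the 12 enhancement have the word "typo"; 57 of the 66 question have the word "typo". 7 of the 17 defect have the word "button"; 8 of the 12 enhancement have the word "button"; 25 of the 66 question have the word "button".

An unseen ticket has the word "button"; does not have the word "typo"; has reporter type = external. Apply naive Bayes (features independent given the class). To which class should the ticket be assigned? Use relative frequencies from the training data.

defect: (17/95) × (11/17) × (4/17) × (7/17) ≈ 0.0112184
enhancement: (12/95) × (5/12) × (3/12) × (8/12) ≈ 0.00877193
question: (66/95) × (53/66) × (9/66) × (25/66) ≈ 0.0288169
Highest score → question.

question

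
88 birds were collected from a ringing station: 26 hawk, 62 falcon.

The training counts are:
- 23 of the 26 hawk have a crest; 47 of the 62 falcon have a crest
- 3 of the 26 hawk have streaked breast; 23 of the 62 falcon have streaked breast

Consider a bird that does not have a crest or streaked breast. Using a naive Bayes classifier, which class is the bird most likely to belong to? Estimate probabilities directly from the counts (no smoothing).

hawk: (26/88) × (3/26) × (23/26) ≈ 0.0301573
falcon: (62/88) × (15/62) × (39/62) ≈ 0.107221
Highest score → falcon.

falcon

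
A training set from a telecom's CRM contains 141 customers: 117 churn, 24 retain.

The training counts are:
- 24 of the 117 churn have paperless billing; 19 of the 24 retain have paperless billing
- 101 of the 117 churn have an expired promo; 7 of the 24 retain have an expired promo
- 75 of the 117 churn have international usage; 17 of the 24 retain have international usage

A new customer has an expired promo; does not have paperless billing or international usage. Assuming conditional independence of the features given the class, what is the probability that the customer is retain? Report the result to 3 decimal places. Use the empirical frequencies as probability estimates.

churn: (117/141) × (93/117) × (101/117) × (42/117) ≈ 0.204391
retain: (24/141) × (5/24) × (7/24) × (7/24) ≈ 0.00301665
P(retain | x) = 0.00301665 / 0.20740765 ≈ 0.015

0.015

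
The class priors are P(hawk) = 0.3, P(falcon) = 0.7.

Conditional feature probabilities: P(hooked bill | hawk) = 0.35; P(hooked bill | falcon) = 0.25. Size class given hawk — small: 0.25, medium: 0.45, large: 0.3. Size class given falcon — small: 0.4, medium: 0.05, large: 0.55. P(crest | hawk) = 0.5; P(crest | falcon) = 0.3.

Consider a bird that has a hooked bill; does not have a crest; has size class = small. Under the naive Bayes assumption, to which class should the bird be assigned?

hawk: 0.3 × 0.35 × 0.25 × (1−0.5) = 0.013125
falcon: 0.7 × 0.25 × 0.4 × (1−0.3) = 0.049
Highest score → falcon.

falcon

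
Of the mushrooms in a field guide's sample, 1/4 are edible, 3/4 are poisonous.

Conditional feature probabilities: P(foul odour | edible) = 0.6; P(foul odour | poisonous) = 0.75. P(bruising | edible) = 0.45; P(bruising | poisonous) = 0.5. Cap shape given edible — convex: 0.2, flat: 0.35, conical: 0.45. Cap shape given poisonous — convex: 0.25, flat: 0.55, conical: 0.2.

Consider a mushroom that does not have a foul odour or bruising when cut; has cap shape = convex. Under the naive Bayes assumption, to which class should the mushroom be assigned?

edible: 0.25 × (1−0.6) × (1−0.45) × 0.2 = 0.011
poisonous: 0.75 × (1−0.75) × (1−0.5) × 0.25 = 0.0234375
Highest score → poisonous.

poisonous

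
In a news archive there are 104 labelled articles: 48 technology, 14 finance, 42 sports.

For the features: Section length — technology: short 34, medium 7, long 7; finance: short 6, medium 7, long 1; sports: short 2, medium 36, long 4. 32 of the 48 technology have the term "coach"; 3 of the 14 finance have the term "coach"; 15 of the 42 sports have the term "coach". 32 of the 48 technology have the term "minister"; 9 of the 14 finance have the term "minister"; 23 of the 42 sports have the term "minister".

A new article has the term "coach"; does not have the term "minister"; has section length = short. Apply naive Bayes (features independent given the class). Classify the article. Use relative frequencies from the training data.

technology

technology: (48/104) × (34/48) × (32/48) × (16/48) ≈ 0.0726496
finance: (14/104) × (6/14) × (3/14) × (5/14) ≈ 0.00441523
sports: (42/104) × (2/42) × (15/42) × (19/42) ≈ 0.00310701
Highest score → technology.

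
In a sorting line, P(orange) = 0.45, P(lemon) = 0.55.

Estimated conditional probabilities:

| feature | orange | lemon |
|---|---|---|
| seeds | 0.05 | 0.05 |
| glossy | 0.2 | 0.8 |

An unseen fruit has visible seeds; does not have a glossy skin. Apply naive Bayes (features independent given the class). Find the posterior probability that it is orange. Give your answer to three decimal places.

0.766

orange: 0.45 × 0.05 × (1−0.2) = 0.018
lemon: 0.55 × 0.05 × (1−0.8) = 0.0055
P(orange | x) = 0.018 / 0.0235 ≈ 0.766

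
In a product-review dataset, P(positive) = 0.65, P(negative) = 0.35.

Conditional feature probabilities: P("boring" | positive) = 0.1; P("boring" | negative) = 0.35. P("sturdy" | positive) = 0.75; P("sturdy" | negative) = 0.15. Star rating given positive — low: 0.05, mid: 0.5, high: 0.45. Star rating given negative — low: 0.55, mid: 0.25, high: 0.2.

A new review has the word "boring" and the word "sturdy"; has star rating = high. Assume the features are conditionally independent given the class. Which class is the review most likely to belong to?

positive

positive: 0.65 × 0.1 × 0.75 × 0.45 = 0.0219375
negative: 0.35 × 0.35 × 0.15 × 0.2 = 0.003675
Highest score → positive.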